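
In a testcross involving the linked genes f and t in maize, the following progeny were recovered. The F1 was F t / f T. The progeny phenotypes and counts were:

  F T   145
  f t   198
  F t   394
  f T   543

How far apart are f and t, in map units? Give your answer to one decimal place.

26.8 map units

The recombinant classes are F T and f t: 145 + 198 = 343.
Recombination frequency = 343/1280 = 0.2680 ≈ 26.8%, i.e. 26.8 map units.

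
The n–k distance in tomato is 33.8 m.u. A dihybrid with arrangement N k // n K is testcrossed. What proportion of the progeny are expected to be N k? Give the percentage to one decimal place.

33.1%

A map distance of 33.8 m.u. corresponds to a recombination frequency of 0.338.
The F1 is N k / n K, so N k is a parental gamete class with expected frequency (1 − r)/2 = 0.662/2 = 0.3310.
That is 0.3310 = 33.1% of the progeny.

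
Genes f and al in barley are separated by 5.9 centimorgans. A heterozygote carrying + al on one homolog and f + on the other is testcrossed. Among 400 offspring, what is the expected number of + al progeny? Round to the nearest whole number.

188

A map distance of 5.9 centimorgans corresponds to a recombination frequency of 0.059.
The F1 is + al / f +, so + al is a parental gamete class with expected frequency (1 − r)/2 = 0.941/2 = 0.4705.
Expected number = 0.4705 × 400 = 188.20 ≈ 188.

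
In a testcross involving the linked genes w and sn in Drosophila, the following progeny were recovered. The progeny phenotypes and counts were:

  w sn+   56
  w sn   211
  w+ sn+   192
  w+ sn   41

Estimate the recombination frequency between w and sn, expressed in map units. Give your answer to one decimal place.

19.4 map units

The two most frequent classes, w+ sn+ (192) and w sn (211), are the parental types, so the F1 was w+ sn+ / w sn.
The recombinant classes are w+ sn and w sn+: 41 + 56 = 97.
Recombination frequency = 97/500 = 0.1940 ≈ 19.4%, i.e. 19.4 map units.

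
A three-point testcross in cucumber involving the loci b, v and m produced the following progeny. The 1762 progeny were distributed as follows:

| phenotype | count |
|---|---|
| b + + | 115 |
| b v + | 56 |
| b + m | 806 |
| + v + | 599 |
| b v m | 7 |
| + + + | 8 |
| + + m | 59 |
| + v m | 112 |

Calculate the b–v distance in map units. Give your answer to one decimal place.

The two most frequent reciprocal classes, b + m and + v +, are the parental types, so the F1 was b + m / + v +.
The two rarest classes, b v m and + + +, are the double crossovers. Comparing them with the parentals, only the v allele has switched, so v is the middle locus and the order is b – v – m.
Crossovers in the b–v interval produce the single-crossover classes + + m and b v + (59 + 56 = 115) plus the double crossovers (15).
RF(b–v) = (115 + 15) / 1762 = 130/1762 = 0.0738 → 7.4 map units.

7.4 map units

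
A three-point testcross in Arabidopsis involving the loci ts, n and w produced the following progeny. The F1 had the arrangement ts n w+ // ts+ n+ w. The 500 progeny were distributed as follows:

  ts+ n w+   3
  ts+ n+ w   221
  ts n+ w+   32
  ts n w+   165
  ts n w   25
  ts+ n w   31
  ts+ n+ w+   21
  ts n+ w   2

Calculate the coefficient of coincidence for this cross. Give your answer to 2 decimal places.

The two rarest classes, ts+ n w+ and ts n+ w, are the double crossovers. Comparing them with the parentals, only the ts allele has switched, so ts is the middle locus and the order is n – ts – w.
n–ts: (63 + 5)/500 = 0.1360; ts–w: (46 + 5)/500 = 0.1020.
Expected DCO frequency = 0.1360 × 0.1020 ≈ 0.01387; observed = 5/500 ≈ 0.01000.
Coefficient of coincidence = 0.01000/0.01387 ≈ 0.72.

0.72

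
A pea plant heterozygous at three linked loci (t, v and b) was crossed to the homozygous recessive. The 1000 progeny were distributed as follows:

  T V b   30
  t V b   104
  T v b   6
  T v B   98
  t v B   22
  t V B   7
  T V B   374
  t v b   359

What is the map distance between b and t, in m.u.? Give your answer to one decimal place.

6.5 m.u.

The two most frequent reciprocal classes, t v b and T V B, are the parental types, so the F1 was t v b / T V B.
The two rarest classes, T v b and t V B, are the double crossovers. Comparing them with the parentals, only the t allele has switched, so t is the middle locus and the order is v – t – b.
Crossovers in the t–b interval produce the single-crossover classes t v B and T V b (22 + 30 = 52) plus the double crossovers (13).
RF(t–b) = (52 + 13) / 1000 = 65/1000 = 0.0650 → 6.5 m.u.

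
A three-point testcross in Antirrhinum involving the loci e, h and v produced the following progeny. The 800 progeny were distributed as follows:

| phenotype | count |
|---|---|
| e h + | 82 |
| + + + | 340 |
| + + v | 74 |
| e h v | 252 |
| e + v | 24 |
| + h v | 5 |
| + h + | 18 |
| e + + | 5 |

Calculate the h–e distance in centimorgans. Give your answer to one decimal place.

6.5 centimorgans

The two most frequent reciprocal classes, + + + and e h v, are the parental types, so the F1 was + + + / e h v.
The two rarest classes, e + + and + h v, are the double crossovers. Comparing them with the parentals, only the e allele has switched, so e is the middle locus and the order is h – e – v.
Crossovers in the h–e interval produce the single-crossover classes + h + and e + v (18 + 24 = 42) plus the double crossovers (10).
RF(h–e) = (42 + 10) / 800 = 52/800 = 0.0650 → 6.5 centimorgans.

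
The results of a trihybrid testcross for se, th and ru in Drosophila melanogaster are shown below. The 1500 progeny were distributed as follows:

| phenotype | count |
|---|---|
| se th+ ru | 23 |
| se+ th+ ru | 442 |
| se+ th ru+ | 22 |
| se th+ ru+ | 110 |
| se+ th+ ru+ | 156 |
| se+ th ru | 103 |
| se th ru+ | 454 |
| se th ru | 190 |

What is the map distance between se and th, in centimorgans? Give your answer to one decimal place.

The two most frequent reciprocal classes, se th ru+ and se+ th+ ru, are the parental types, so the F1 was se th ru+ / se+ th+ ru.
The two rarest classes, se+ th ru+ and se th+ ru, are the double crossovers. Comparing them with the parentals, only the se allele has switched, so se is the middle locus and the order is th – se – ru.
Crossovers in the th–se interval produce the single-crossover classes se th+ ru+ and se+ th ru (110 + 103 = 213) plus the double crossovers (45).
RF(th–se) = (213 + 45) / 1500 = 258/1500 = 0.1720 → 17.2 centimorgans.

17.2 centimorgans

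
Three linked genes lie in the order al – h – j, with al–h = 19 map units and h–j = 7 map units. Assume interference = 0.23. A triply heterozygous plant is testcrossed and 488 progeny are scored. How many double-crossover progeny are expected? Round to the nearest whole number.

Map distances give recombination frequencies of 0.190 and 0.070 for the two intervals.
With interference 0.23 (so coincidence = 0.77), expected double-crossover frequency = 0.190 × 0.070 × 0.77 = 0.01024.
Expected number = 0.01024 × 488 = 5.00 ≈ 5.

5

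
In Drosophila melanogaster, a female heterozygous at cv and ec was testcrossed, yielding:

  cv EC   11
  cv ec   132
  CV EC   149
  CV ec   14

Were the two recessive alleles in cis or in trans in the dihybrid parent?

cis

The two most frequent classes are CV EC (149) and cv ec (132); these are the parental (non-recombinant) types.
So the F1 carried CV EC on one chromosome and cv ec on the other — the recessive alleles are on the same chromosome (cis / coupling).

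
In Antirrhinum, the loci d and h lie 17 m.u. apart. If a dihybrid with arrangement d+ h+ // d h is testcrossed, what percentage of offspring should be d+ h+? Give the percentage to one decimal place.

41.5%

A map distance of 17 m.u. corresponds to a recombination frequency of 0.170.
The F1 is d+ h+ / d h, so d+ h+ is a parental gamete class with expected frequency (1 − r)/2 = 0.830/2 = 0.4150.
That is 0.4150 = 41.5% of the progeny.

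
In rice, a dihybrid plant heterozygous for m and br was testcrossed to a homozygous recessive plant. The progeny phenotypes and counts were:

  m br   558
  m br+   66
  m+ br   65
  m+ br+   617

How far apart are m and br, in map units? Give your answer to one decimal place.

The two most frequent classes, m+ br+ (617) and m br (558), are the parental types, so the F1 was m+ br+ / m br.
The recombinant classes are m+ br and m br+: 65 + 66 = 131.
Recombination frequency = 131/1306 = 0.1003 ≈ 10.0%, i.e. 10.0 map units.

10.0 map units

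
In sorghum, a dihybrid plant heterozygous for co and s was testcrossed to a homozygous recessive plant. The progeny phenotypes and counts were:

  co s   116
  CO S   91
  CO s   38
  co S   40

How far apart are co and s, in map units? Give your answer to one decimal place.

The two most frequent classes, CO S (91) and co s (116), are the parental types, so the F1 was CO S / co s.
The recombinant classes are CO s and co S: 38 + 40 = 78.
Recombination frequency = 78/285 = 0.2737 ≈ 27.4%, i.e. 27.4 map units.

27.4 map units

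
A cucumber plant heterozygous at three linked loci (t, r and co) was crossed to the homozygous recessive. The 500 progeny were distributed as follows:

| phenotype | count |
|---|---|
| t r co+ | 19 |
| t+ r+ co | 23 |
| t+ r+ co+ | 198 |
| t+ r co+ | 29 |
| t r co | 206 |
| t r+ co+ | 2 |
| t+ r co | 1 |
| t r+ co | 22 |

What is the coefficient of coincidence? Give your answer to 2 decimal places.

The two most frequent reciprocal classes, t+ r+ co+ and t r co, are the parental types, so the F1 was t+ r+ co+ / t r co.
The two rarest classes, t r+ co+ and t+ r co, are the double crossovers. Comparing them with the parentals, only the t allele has switched, so t is the middle locus and the order is r – t – co.
r–t: (51 + 3)/500 = 0.1080; t–co: (42 + 3)/500 = 0.0900.
Expected DCO frequency = 0.1080 × 0.0900 ≈ 0.00972; observed = 3/500 ≈ 0.00600.
Coefficient of coincidence = 0.00600/0.00972 ≈ 0.62.

0.62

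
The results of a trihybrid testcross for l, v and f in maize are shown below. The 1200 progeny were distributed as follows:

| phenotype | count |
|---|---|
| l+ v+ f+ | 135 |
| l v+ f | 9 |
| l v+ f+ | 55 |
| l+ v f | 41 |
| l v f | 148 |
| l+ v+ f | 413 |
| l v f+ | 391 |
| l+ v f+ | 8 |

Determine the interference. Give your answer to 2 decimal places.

The two most frequent reciprocal classes, l v f+ and l+ v+ f, are the parental types, so the F1 was l v f+ / l+ v+ f.
The two rarest classes, l+ v f+ and l v+ f, are the double crossovers. Comparing them with the parentals, only the l allele has switched, so l is the middle locus and the order is f – l – v.
f–l: (283 + 17)/1200 = 0.2500; l–v: (96 + 17)/1200 = 0.0942.
Expected DCO frequency = 0.2500 × 0.0942 ≈ 0.02355; observed = 17/1200 ≈ 0.01417.
Coefficient of coincidence = 0.01417/0.02355 ≈ 0.60; interference = 1 − 0.60 = 0.40.

0.40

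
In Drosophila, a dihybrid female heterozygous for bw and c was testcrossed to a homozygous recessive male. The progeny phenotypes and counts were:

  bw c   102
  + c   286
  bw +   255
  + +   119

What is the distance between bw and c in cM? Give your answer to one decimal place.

The two most frequent classes, + c (286) and bw + (255), are the parental types, so the F1 was + c / bw +.
The recombinant classes are + + and bw c: 119 + 102 = 221.
Recombination frequency = 221/762 = 0.2900 ≈ 29.0%, i.e. 29.0 cM.

29.0 cM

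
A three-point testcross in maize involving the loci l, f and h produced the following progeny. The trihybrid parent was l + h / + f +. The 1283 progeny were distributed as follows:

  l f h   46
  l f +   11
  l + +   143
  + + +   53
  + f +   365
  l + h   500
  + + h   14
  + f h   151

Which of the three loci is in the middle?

The two rarest classes, + + h and l f +, are the double crossovers. Comparing them with the parentals, only the l allele has switched, so l is the middle locus and the order is f – l – h.

l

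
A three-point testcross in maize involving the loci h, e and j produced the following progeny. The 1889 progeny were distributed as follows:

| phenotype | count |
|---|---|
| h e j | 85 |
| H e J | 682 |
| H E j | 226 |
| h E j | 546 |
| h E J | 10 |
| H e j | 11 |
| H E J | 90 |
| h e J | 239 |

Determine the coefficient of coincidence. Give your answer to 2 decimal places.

The two most frequent reciprocal classes, H e J and h E j, are the parental types, so the F1 was H e J / h E j.
The two rarest classes, H e j and h E J, are the double crossovers. Comparing them with the parentals, only the j allele has switched, so j is the middle locus and the order is e – j – h.
e–j: (175 + 21)/1889 = 0.1038; j–h: (465 + 21)/1889 = 0.2573.
Expected DCO frequency = 0.1038 × 0.2573 ≈ 0.02671; observed = 21/1889 ≈ 0.01112.
Coefficient of coincidence = 0.01112/0.02671 ≈ 0.42.

0.42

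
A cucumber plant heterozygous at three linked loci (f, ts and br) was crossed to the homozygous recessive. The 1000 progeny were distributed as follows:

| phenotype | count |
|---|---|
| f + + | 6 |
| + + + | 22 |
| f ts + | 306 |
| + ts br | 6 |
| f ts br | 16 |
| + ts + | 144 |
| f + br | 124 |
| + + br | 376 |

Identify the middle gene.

ts

The two most frequent reciprocal classes, f ts + and + + br, are the parental types, so the F1 was f ts + / + + br.
The two rarest classes, f + + and + ts br, are the double crossovers. Comparing them with the parentals, only the ts allele has switched, so ts is the middle locus and the order is br – ts – f.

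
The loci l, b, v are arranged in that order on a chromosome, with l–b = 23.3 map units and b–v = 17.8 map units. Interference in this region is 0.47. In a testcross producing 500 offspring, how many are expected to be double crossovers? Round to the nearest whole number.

11

Map distances give recombination frequencies of 0.233 and 0.178 for the two intervals.
With interference 0.47 (so coincidence = 0.53), expected double-crossover frequency = 0.233 × 0.178 × 0.53 = 0.02198.
Expected number = 0.02198 × 500 = 10.99 ≈ 11.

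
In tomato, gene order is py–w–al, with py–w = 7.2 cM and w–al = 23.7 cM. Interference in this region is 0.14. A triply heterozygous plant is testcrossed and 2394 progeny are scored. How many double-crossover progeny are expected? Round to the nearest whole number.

Map distances give recombination frequencies of 0.072 and 0.237 for the two intervals.
With interference 0.14 (so coincidence = 0.86), expected double-crossover frequency = 0.072 × 0.237 × 0.86 = 0.01468.
Expected number = 0.01468 × 2394 = 35.13 ≈ 35.

35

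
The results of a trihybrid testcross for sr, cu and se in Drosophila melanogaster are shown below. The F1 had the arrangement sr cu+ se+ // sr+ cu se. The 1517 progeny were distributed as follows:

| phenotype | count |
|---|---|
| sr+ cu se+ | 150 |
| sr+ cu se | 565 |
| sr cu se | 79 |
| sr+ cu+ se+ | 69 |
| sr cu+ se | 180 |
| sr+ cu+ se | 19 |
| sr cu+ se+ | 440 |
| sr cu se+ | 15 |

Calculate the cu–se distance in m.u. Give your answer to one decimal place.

The two rarest classes, sr cu se+ and sr+ cu+ se, are the double crossovers. Comparing them with the parentals, only the cu allele has switched, so cu is the middle locus and the order is sr – cu – se.
Crossovers in the cu–se interval produce the single-crossover classes sr cu+ se and sr+ cu se+ (180 + 150 = 330) plus the double crossovers (34).
RF(cu–se) = (330 + 34) / 1517 = 364/1517 = 0.2399 → 24.0 m.u.

24.0 m.u.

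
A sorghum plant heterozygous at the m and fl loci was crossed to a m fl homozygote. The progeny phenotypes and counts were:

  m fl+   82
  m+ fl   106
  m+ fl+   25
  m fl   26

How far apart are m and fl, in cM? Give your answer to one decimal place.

The two most frequent classes, m+ fl (106) and m fl+ (82), are the parental types, so the F1 was m+ fl / m fl+.
The recombinant classes are m+ fl+ and m fl: 25 + 26 = 51.
Recombination frequency = 51/239 = 0.2134 ≈ 21.3%, i.e. 21.3 cM.

21.3 cM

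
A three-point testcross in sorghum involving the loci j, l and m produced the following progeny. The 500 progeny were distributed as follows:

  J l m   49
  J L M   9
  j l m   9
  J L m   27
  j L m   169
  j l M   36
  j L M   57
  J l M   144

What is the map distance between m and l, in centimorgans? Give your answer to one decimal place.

The two most frequent reciprocal classes, j L m and J l M, are the parental types, so the F1 was j L m / J l M.
The two rarest classes, j l m and J L M, are the double crossovers. Comparing them with the parentals, only the l allele has switched, so l is the middle locus and the order is m – l – j.
Crossovers in the m–l interval produce the single-crossover classes j L M and J l m (57 + 49 = 106) plus the double crossovers (18).
RF(m–l) = (106 + 18) / 500 = 124/500 = 0.2480 → 24.8 centimorgans.

24.8 centimorgans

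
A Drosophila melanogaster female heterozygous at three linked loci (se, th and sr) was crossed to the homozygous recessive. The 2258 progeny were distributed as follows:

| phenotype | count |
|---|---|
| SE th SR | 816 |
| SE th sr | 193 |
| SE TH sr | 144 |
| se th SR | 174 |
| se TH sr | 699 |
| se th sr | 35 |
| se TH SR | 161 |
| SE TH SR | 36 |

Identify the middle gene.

The two most frequent reciprocal classes, se TH sr and SE th SR, are the parental types, so the F1 was se TH sr / SE th SR.
The two rarest classes, se th sr and SE TH SR, are the double crossovers. Comparing them with the parentals, only the th allele has switched, so th is the middle locus and the order is se – th – sr.

th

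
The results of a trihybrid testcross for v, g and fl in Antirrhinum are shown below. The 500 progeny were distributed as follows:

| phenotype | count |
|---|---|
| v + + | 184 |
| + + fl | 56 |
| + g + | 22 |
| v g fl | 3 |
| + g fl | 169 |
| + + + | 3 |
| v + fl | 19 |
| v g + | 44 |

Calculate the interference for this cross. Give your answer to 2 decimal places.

0.40

The two most frequent reciprocal classes, + g fl and v + +, are the parental types, so the F1 was + g fl / v + +.
The two rarest classes, v g fl and + + +, are the double crossovers. Comparing them with the parentals, only the v allele has switched, so v is the middle locus and the order is g – v – fl.
g–v: (100 + 6)/500 = 0.2120; v–fl: (41 + 6)/500 = 0.0940.
Expected DCO frequency = 0.2120 × 0.0940 ≈ 0.01993; observed = 6/500 ≈ 0.01200.
Coefficient of coincidence = 0.01200/0.01993 ≈ 0.60; interference = 1 − 0.60 = 0.40.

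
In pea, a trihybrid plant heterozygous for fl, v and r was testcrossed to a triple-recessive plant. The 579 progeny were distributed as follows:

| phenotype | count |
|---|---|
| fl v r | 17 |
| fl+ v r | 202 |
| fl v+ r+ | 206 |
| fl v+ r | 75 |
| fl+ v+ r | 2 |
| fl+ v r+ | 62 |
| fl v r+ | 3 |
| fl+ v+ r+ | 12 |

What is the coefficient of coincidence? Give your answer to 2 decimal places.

The two most frequent reciprocal classes, fl v+ r+ and fl+ v r, are the parental types, so the F1 was fl v+ r+ / fl+ v r.
The two rarest classes, fl v r+ and fl+ v+ r, are the double crossovers. Comparing them with the parentals, only the v allele has switched, so v is the middle locus and the order is r – v – fl.
r–v: (137 + 5)/579 = 0.2453; v–fl: (29 + 5)/579 = 0.0587.
Expected DCO frequency = 0.2453 × 0.0587 ≈ 0.01440; observed = 5/579 ≈ 0.00864.
Coefficient of coincidence = 0.00864/0.01440 ≈ 0.60.

0.60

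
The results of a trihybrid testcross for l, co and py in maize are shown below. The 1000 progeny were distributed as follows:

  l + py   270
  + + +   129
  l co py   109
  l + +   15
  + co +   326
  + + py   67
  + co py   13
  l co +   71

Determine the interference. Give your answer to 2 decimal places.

The two most frequent reciprocal classes, l + py and + co +, are the parental types, so the F1 was l + py / + co +.
The two rarest classes, l + + and + co py, are the double crossovers. Comparing them with the parentals, only the py allele has switched, so py is the middle locus and the order is l – py – co.
l–py: (138 + 28)/1000 = 0.1660; py–co: (238 + 28)/1000 = 0.2660.
Expected DCO frequency = 0.1660 × 0.2660 ≈ 0.04416; observed = 28/1000 ≈ 0.02800.
Coefficient of coincidence = 0.02800/0.04416 ≈ 0.63; interference = 1 − 0.63 = 0.37.

0.37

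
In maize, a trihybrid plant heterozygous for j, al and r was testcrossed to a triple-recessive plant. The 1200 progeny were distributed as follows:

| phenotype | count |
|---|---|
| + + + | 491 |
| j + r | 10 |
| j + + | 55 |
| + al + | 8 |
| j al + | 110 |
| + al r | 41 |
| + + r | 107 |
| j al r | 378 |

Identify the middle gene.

The two most frequent reciprocal classes, + + + and j al r, are the parental types, so the F1 was + + + / j al r.
The two rarest classes, + al + and j + r, are the double crossovers. Comparing them with the parentals, only the al allele has switched, so al is the middle locus and the order is r – al – j.

al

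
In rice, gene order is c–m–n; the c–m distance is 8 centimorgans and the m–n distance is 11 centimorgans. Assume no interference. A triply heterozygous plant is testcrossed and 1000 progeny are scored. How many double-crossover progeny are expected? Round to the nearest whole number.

Map distances give recombination frequencies of 0.080 and 0.110 for the two intervals.
With no interference, expected double-crossover frequency = 0.080 × 0.110 = 0.00880.
Expected number = 0.00880 × 1000 = 8.80 ≈ 9.

9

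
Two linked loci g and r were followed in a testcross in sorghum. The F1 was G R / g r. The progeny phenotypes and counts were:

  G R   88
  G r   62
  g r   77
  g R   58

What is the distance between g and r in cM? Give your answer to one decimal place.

42.1 cM

The recombinant classes are G r and g R: 62 + 58 = 120.
Recombination frequency = 120/285 = 0.4211 ≈ 42.1%, i.e. 42.1 cM.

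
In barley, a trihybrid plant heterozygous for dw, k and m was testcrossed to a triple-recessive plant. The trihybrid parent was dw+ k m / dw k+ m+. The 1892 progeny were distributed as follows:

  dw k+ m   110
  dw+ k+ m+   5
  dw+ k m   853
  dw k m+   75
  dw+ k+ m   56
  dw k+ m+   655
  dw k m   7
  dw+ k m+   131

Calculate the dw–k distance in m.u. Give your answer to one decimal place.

The two rarest classes, dw k m and dw+ k+ m+, are the double crossovers. Comparing them with the parentals, only the dw allele has switched, so dw is the middle locus and the order is k – dw – m.
Crossovers in the k–dw interval produce the single-crossover classes dw+ k+ m and dw k m+ (56 + 75 = 131) plus the double crossovers (12).
RF(k–dw) = (131 + 12) / 1892 = 143/1892 = 0.0756 → 7.6 m.u.

7.6 m.u.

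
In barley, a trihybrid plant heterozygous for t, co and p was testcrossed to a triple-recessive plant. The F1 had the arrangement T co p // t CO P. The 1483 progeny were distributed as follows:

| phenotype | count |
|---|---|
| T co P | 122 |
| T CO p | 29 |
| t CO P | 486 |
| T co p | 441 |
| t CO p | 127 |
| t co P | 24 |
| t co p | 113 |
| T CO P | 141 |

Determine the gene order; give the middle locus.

co

The two rarest classes, T CO p and t co P, are the double crossovers. Comparing them with the parentals, only the co allele has switched, so co is the middle locus and the order is p – co – t.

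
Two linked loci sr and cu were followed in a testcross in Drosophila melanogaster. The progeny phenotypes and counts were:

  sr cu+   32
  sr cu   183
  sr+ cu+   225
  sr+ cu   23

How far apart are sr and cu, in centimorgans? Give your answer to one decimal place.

11.9 centimorgans

The two most frequent classes, sr+ cu+ (225) and sr cu (183), are the parental types, so the F1 was sr+ cu+ / sr cu.
The recombinant classes are sr+ cu and sr cu+: 23 + 32 = 55.
Recombination frequency = 55/463 = 0.1188 ≈ 11.9%, i.e. 11.9 centimorgans.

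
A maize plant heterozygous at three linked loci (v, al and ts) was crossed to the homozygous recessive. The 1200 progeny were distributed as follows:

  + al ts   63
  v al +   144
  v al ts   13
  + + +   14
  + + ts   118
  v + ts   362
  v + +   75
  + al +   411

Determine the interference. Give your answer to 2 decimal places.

0.32

The two most frequent reciprocal classes, + al + and v + ts, are the parental types, so the F1 was + al + / v + ts.
The two rarest classes, + + + and v al ts, are the double crossovers. Comparing them with the parentals, only the al allele has switched, so al is the middle locus and the order is ts – al – v.
ts–al: (138 + 27)/1200 = 0.1375; al–v: (262 + 27)/1200 = 0.2408.
Expected DCO frequency = 0.1375 × 0.2408 ≈ 0.03311; observed = 27/1200 ≈ 0.02250.
Coefficient of coincidence = 0.02250/0.03311 ≈ 0.68; interference = 1 − 0.68 = 0.32.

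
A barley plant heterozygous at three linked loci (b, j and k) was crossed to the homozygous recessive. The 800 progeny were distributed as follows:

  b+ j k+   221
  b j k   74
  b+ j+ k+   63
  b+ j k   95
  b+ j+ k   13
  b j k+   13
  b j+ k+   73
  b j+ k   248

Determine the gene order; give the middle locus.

b

The two most frequent reciprocal classes, b j+ k and b+ j k+, are the parental types, so the F1 was b j+ k / b+ j k+.
The two rarest classes, b+ j+ k and b j k+, are the double crossovers. Comparing them with the parentals, only the b allele has switched, so b is the middle locus and the order is k – b – j.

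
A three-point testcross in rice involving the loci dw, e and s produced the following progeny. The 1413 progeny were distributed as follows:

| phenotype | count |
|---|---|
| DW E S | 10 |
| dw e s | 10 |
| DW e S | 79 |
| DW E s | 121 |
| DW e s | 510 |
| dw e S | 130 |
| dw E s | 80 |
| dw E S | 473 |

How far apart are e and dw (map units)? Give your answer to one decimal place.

The two most frequent reciprocal classes, dw E S and DW e s, are the parental types, so the F1 was dw E S / DW e s.
The two rarest classes, DW E S and dw e s, are the double crossovers. Comparing them with the parentals, only the dw allele has switched, so dw is the middle locus and the order is s – dw – e.
Crossovers in the dw–e interval produce the single-crossover classes dw e S and DW E s (130 + 121 = 251) plus the double crossovers (20).
RF(dw–e) = (251 + 20) / 1413 = 271/1413 = 0.1918 → 19.2 map units.

19.2 map units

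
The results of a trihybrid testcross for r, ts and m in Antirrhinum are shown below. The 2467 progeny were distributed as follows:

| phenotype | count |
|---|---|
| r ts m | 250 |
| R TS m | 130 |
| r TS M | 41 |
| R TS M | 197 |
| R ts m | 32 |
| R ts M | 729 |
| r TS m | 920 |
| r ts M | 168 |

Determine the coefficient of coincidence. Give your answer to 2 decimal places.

The two most frequent reciprocal classes, r TS m and R ts M, are the parental types, so the F1 was r TS m / R ts M.
The two rarest classes, r TS M and R ts m, are the double crossovers. Comparing them with the parentals, only the m allele has switched, so m is the middle locus and the order is ts – m – r.
ts–m: (447 + 73)/2467 = 0.2108; m–r: (298 + 73)/2467 = 0.1504.
Expected DCO frequency = 0.2108 × 0.1504 ≈ 0.03170; observed = 73/2467 ≈ 0.02959.
Coefficient of coincidence = 0.02959/0.03170 ≈ 0.93.

0.93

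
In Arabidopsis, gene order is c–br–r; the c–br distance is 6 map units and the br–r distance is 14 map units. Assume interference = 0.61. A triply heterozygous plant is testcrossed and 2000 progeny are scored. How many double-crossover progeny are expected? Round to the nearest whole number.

7

Map distances give recombination frequencies of 0.060 and 0.140 for the two intervals.
With interference 0.61 (so coincidence = 0.39), expected double-crossover frequency = 0.060 × 0.140 × 0.39 = 0.00328.
Expected number = 0.00328 × 2000 = 6.55 ≈ 7.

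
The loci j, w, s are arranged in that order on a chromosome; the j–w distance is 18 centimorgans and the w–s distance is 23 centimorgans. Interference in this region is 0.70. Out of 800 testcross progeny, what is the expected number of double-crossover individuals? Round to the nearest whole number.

10

Map distances give recombination frequencies of 0.180 and 0.230 for the two intervals.
With interference 0.70 (so coincidence = 0.30), expected double-crossover frequency = 0.180 × 0.230 × 0.30 = 0.01242.
Expected number = 0.01242 × 800 = 9.94 ≈ 10.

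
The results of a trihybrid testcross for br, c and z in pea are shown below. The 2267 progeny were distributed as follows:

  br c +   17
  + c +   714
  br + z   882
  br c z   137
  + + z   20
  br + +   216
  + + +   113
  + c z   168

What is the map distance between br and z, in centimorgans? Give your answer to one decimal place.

The two most frequent reciprocal classes, + c + and br + z, are the parental types, so the F1 was + c + / br + z.
The two rarest classes, br c + and + + z, are the double crossovers. Comparing them with the parentals, only the br allele has switched, so br is the middle locus and the order is z – br – c.
Crossovers in the z–br interval produce the single-crossover classes + c z and br + + (168 + 216 = 384) plus the double crossovers (37).
RF(z–br) = (384 + 37) / 2267 = 421/2267 = 0.1857 → 18.6 centimorgans.

18.6 centimorgans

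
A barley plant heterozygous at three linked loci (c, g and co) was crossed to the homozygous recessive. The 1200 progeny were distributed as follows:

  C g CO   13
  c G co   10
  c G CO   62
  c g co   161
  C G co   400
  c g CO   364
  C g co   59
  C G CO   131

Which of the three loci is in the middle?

The two most frequent reciprocal classes, C G co and c g CO, are the parental types, so the F1 was C G co / c g CO.
The two rarest classes, c G co and C g CO, are the double crossovers. Comparing them with the parentals, only the c allele has switched, so c is the middle locus and the order is g – c – co.

c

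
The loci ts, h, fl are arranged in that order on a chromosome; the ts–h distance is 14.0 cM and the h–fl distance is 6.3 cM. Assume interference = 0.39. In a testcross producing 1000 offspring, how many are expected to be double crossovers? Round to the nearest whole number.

5

Map distances give recombination frequencies of 0.140 and 0.063 for the two intervals.
With interference 0.39 (so coincidence = 0.61), expected double-crossover frequency = 0.140 × 0.063 × 0.61 = 0.00538.
Expected number = 0.00538 × 1000 = 5.38 ≈ 5.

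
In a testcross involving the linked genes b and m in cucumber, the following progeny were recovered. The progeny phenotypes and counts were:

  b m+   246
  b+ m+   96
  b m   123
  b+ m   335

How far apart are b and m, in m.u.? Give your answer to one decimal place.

27.4 m.u.

The two most frequent classes, b+ m (335) and b m+ (246), are the parental types, so the F1 was b+ m / b m+.
The recombinant classes are b+ m+ and b m: 96 + 123 = 219.
Recombination frequency = 219/800 = 0.2737 ≈ 27.4%, i.e. 27.4 m.u.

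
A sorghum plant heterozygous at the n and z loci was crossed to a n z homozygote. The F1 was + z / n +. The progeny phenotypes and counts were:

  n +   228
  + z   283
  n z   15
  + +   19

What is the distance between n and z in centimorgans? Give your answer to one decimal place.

6.2 centimorgans

The recombinant classes are + + and n z: 19 + 15 = 34.
Recombination frequency = 34/545 = 0.0624 ≈ 6.2%, i.e. 6.2 centimorgans.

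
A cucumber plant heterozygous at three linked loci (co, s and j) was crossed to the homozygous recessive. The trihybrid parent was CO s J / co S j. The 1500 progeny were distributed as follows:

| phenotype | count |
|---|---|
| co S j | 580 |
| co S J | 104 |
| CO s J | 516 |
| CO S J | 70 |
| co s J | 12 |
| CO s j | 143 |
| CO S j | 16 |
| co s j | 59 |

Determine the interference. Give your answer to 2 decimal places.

0.03

The two rarest classes, co s J and CO S j, are the double crossovers. Comparing them with the parentals, only the co allele has switched, so co is the middle locus and the order is j – co – s.
j–co: (247 + 28)/1500 = 0.1833; co–s: (129 + 28)/1500 = 0.1047.
Expected DCO frequency = 0.1833 × 0.1047 ≈ 0.01919; observed = 28/1500 ≈ 0.01867.
Coefficient of coincidence = 0.01867/0.01919 ≈ 0.97; interference = 1 − 0.97 = 0.03.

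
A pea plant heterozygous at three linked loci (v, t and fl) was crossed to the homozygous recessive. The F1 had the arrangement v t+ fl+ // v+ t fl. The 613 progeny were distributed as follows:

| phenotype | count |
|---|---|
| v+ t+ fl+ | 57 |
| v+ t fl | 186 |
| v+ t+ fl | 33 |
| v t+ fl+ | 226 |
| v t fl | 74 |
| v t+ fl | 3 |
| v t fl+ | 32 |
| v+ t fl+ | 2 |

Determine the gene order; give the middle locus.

fl

The two rarest classes, v t+ fl and v+ t fl+, are the double crossovers. Comparing them with the parentals, only the fl allele has switched, so fl is the middle locus and the order is v – fl – t.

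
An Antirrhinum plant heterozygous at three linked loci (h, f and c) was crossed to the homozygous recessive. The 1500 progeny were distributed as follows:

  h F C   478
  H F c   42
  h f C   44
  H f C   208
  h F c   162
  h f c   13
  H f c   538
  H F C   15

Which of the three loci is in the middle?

h

The two most frequent reciprocal classes, h F C and H f c, are the parental types, so the F1 was h F C / H f c.
The two rarest classes, H F C and h f c, are the double crossovers. Comparing them with the parentals, only the h allele has switched, so h is the middle locus and the order is f – h – c.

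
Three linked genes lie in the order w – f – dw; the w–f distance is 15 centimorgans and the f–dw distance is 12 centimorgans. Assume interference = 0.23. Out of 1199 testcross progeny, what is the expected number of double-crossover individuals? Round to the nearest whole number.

Map distances give recombination frequencies of 0.150 and 0.120 for the two intervals.
With interference 0.23 (so coincidence = 0.77), expected double-crossover frequency = 0.150 × 0.120 × 0.77 = 0.01386.
Expected number = 0.01386 × 1199 = 16.62 ≈ 17.

17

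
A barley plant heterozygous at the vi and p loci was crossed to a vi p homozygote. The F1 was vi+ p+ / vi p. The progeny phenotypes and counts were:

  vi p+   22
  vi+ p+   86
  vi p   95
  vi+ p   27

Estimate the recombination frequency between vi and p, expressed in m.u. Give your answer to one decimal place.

21.3 m.u.

The recombinant classes are vi+ p and vi p+: 27 + 22 = 49.
Recombination frequency = 49/230 = 0.2130 ≈ 21.3%, i.e. 21.3 m.u.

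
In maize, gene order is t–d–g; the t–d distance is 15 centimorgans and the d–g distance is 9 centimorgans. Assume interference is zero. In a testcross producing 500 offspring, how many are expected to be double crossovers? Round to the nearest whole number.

7

Map distances give recombination frequencies of 0.150 and 0.090 for the two intervals.
With no interference, expected double-crossover frequency = 0.150 × 0.090 = 0.01350.
Expected number = 0.01350 × 500 = 6.75 ≈ 7.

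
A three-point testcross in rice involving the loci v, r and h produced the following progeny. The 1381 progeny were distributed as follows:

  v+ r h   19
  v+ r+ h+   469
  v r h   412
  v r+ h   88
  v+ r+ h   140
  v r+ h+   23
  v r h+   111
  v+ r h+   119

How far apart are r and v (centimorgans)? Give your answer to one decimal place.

18.0 centimorgans

The two most frequent reciprocal classes, v+ r+ h+ and v r h, are the parental types, so the F1 was v+ r+ h+ / v r h.
The two rarest classes, v r+ h+ and v+ r h, are the double crossovers. Comparing them with the parentals, only the v allele has switched, so v is the middle locus and the order is h – v – r.
Crossovers in the v–r interval produce the single-crossover classes v+ r h+ and v r+ h (119 + 88 = 207) plus the double crossovers (42).
RF(v–r) = (207 + 42) / 1381 = 249/1381 = 0.1803 → 18.0 centimorgans.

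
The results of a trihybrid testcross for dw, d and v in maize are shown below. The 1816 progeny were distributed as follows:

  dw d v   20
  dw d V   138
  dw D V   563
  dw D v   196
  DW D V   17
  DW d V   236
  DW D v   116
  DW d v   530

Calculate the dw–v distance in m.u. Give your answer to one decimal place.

The two most frequent reciprocal classes, dw D V and DW d v, are the parental types, so the F1 was dw D V / DW d v.
The two rarest classes, DW D V and dw d v, are the double crossovers. Comparing them with the parentals, only the dw allele has switched, so dw is the middle locus and the order is d – dw – v.
Crossovers in the dw–v interval produce the single-crossover classes dw D v and DW d V (196 + 236 = 432) plus the double crossovers (37).
RF(dw–v) = (432 + 37) / 1816 = 469/1816 = 0.2583 → 25.8 m.u.

25.8 m.u.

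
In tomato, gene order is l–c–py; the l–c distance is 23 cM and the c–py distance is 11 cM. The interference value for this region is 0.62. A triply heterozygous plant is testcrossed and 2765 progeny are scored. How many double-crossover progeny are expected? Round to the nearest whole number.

Map distances give recombination frequencies of 0.230 and 0.110 for the two intervals.
With interference 0.62 (so coincidence = 0.38), expected double-crossover frequency = 0.230 × 0.110 × 0.38 = 0.00961.
Expected number = 0.00961 × 2765 = 26.58 ≈ 27.

27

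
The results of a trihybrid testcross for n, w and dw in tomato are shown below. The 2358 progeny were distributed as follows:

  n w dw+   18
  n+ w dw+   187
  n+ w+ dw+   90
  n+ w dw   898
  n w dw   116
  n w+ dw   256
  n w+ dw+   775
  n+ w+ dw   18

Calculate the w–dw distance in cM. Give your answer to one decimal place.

20.3 cM

The two most frequent reciprocal classes, n w+ dw+ and n+ w dw, are the parental types, so the F1 was n w+ dw+ / n+ w dw.
The two rarest classes, n w dw+ and n+ w+ dw, are the double crossovers. Comparing them with the parentals, only the w allele has switched, so w is the middle locus and the order is n – w – dw.
Crossovers in the w–dw interval produce the single-crossover classes n w+ dw and n+ w dw+ (256 + 187 = 443) plus the double crossovers (36).
RF(w–dw) = (443 + 36) / 2358 = 479/2358 = 0.2031 → 20.3 cM.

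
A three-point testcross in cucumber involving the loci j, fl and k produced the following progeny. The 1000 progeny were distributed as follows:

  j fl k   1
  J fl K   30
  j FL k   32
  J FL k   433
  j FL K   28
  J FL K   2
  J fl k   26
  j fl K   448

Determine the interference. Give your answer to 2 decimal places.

0.19

The two most frequent reciprocal classes, J FL k and j fl K, are the parental types, so the F1 was J FL k / j fl K.
The two rarest classes, J FL K and j fl k, are the double crossovers. Comparing them with the parentals, only the k allele has switched, so k is the middle locus and the order is fl – k – j.
fl–k: (54 + 3)/1000 = 0.0570; k–j: (62 + 3)/1000 = 0.0650.
Expected DCO frequency = 0.0570 × 0.0650 ≈ 0.00371; observed = 3/1000 ≈ 0.00300.
Coefficient of coincidence = 0.00300/0.00371 ≈ 0.81; interference = 1 − 0.81 = 0.19.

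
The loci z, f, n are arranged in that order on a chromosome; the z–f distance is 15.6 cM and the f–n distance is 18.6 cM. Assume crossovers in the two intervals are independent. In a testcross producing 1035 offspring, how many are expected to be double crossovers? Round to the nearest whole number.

30

Map distances give recombination frequencies of 0.156 and 0.186 for the two intervals.
With no interference, expected double-crossover frequency = 0.156 × 0.186 = 0.02902.
Expected number = 0.02902 × 1035 = 30.03 ≈ 30.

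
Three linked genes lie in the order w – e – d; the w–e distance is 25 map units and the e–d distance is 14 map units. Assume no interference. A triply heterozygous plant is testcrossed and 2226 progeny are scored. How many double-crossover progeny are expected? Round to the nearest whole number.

Map distances give recombination frequencies of 0.250 and 0.140 for the two intervals.
With no interference, expected double-crossover frequency = 0.250 × 0.140 = 0.03500.
Expected number = 0.03500 × 2226 = 77.91 ≈ 78.

78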